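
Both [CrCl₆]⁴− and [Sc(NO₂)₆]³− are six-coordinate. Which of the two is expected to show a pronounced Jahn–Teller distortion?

[CrCl₆]⁴−: Summing ligand charges against the −4 overall charge gives an oxidation state of +2 for chromium. Group 6 minus oxidation state 2 gives a d⁴ configuration. Chloride is a weak-field ligand for a first-row metal, so the complex is high-spin. The t₂g³e_g¹ (high-spin) configuration has an unevenly filled e_g set; the Jahn–Teller theorem predicts a tetragonal distortion (typically axial elongation) to lift the degeneracy.
[Sc(NO₂)₆]³−: Summing ligand charges against the −3 overall charge gives an oxidation state of +3 for scandium. Group 3 minus oxidation state 3 gives a d⁰ configuration. The d⁰ configuration leaves the e_g set evenly filled (or empty) — no strong Jahn–Teller driving force.

[CrCl₆]⁴−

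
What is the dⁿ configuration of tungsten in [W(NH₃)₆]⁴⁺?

d2

Ammonia is neutral; balancing the +4 overall charge requires W(IV).
Tungsten is a group-6 element; W(IV) is therefore d².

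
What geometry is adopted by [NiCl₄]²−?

tetrahedral

Ligand charges: each chloride is −1. With an overall charge of −2 the nickel centre must be in the +2 oxidation state.
Group 10 minus oxidation state 2 gives a d⁸ configuration.
With 4 monodentate ligands the coordination number is 4.
Chloride is a weak-field ligand.
With weak-field ligands the CFSE gain from square planar is small, so a 3d d⁸ ion takes the sterically preferred tetrahedral geometry.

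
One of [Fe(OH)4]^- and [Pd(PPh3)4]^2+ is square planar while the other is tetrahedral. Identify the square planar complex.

For [Fe(OH)4]^-: Summing ligand charges against the −1 overall charge gives an oxidation state of +3 for iron. Fe sits in group 8, so the d-electron count is 8 − 3 = 5. A high-spin d⁵ ion has zero CFSE in either geometry, so four ligands adopt the sterically favoured tetrahedral geometry. → tetrahedral.
For [Pd(PPh3)4]^2+: Ligand charges: triphenylphosphine is neutral. With an overall charge of +2 the palladium centre must be in the +2 oxidation state. Palladium is a group-10 element; Pd(II) is therefore d⁸. A 4d d⁸ ion has a large crystal-field splitting; square planar leaves the high-energy d_{x²−y²} orbital empty and maximises CFSE. → square planar.

[Pd(PPh3)4]^2+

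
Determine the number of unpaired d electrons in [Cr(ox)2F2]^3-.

3 unpaired electrons

Summing ligand charges against the −3 overall charge gives an oxidation state of +3 for chromium.
Chromium is a group-6 element; Cr(III) is therefore d³.
Counting donor atoms: 2×oxalate (bidentate) → 4 donors; 2×fluoride (monodentate) → 2 donors. Coordination number = 6.
In an octahedral field the d³ configuration is t₂g³e_g⁰ (only one arrangement possible), giving 3 unpaired electrons.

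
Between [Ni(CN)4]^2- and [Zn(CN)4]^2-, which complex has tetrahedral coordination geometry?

For [Ni(CN)4]^2-: Each cyanide is −1; balancing the −2 overall charge requires Ni(II). Ni sits in group 10, so the d-electron count is 10 − 2 = 8. Cyanide is a strong-field ligand (high in the spectrochemical series). A 3d d⁸ ion with strong-field ligands gains enough CFSE to favour square planar over tetrahedral. → square planar.
For [Zn(CN)4]^2-: Summing ligand charges against the −2 overall charge gives an oxidation state of +2 for zinc. Group 12 minus oxidation state 2 gives a d¹⁰ configuration. A d¹⁰ ion has no crystal-field stabilisation preference between square planar and tetrahedral, so four ligands adopt the sterically favoured tetrahedral geometry. → tetrahedral.

[Zn(CN)4]^2-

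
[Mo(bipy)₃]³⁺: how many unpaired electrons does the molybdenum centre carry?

3 unpaired electrons

2,2′-bipyridine is neutral; balancing the +3 overall charge requires Mo(III).
Group 6 minus oxidation state 3 gives a d³ configuration.
Counting donor atoms: 3×2,2′-bipyridine (bidentate) → 6 donors. Coordination number = 6.
In an octahedral field the d³ configuration is t₂g³e_g⁰ (only one arrangement possible), giving 3 unpaired electrons.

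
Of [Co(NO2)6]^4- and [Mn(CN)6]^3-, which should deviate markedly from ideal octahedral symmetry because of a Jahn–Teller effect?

[Co(NO2)6]^4-

[Co(NO2)6]^4-: Summing ligand charges against the −4 overall charge gives an oxidation state of +2 for cobalt. Co sits in group 9, so the d-electron count is 9 − 2 = 7. Nitro (N-bound nitrite) is a strong-field ligand (high in the spectrochemical series) for a first-row metal, so the complex is low-spin. The t₂g⁶e_g¹ (low-spin) configuration has an unevenly filled e_g set; the Jahn–Teller theorem predicts a tetragonal distortion (typically axial elongation) to lift the degeneracy.
[Mn(CN)6]^3-: Ligand charges: each cyanide is −1. With an overall charge of −3 the manganese centre must be in the +3 oxidation state. Group 7 minus oxidation state 3 gives a d⁴ configuration. Cyanide is a strong-field ligand (high in the spectrochemical series) for a first-row metal, so the complex is low-spin. The d⁴ configuration leaves the e_g set evenly filled (or empty) — no strong Jahn–Teller driving force.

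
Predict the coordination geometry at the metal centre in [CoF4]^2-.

tetrahedral

Each fluoride is −1; balancing the −2 overall charge requires Co(II).
Group 9 minus oxidation state 2 gives a d⁷ configuration.
With 4 monodentate ligands the coordination number is 4.
Fluoride is a weak-field ligand.
For a high-spin 3d d⁷ ion with weak-field ligands the small Δₜ gives little square-planar CFSE advantage, so four ligands adopt the sterically favoured tetrahedral geometry.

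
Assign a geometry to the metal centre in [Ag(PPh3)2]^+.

linear

Ligand charges: triphenylphosphine is neutral. With an overall charge of +1 the silver centre must be in the +1 oxidation state.
Silver is a group-11 element; Ag(I) is therefore d¹⁰.
Coordination number: 2.
A d¹⁰ ion with only two ligands adopts a linear arrangement (sp hybridisation; no CFSE preference).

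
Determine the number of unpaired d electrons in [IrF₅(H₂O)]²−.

0 unpaired electrons

Each fluoride is −1; water is neutral; balancing the −2 overall charge requires Ir(III).
Ir sits in group 9, so the d-electron count is 9 − 3 = 6.
The spin state decides the count: a 5d ion has a large Δₒ and is invariably low-spin.
An octahedral low-spin d⁶ ion is t₂g⁶e_g⁰, giving 0 unpaired electrons.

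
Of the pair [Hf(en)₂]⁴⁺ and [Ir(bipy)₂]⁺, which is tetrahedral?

[Hf(en)₂]⁴⁺

For [Hf(en)₂]⁴⁺: Summing ligand charges against the +4 overall charge gives an oxidation state of +4 for hafnium. Hafnium is a group-4 element; Hf(IV) is therefore d⁰. A d⁰ ion has no crystal-field stabilisation preference between square planar and tetrahedral, so four ligands adopt the sterically favoured tetrahedral geometry. → tetrahedral.
For [Ir(bipy)₂]⁺: Ligand charges: 2,2′-bipyridine is neutral. With an overall charge of +1 the iridium centre must be in the +1 oxidation state. Ir sits in group 9, so the d-electron count is 9 − 1 = 8. A 5d d⁸ ion has a large crystal-field splitting; square planar leaves the high-energy d_{x²−y²} orbital empty and maximises CFSE. → square planar.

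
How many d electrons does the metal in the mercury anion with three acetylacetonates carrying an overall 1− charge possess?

Ligand charges: each acetylacetonate is −1. With an overall charge of −1 the mercury centre must be in the +2 oxidation state.
Hg sits in group 12, so the d-electron count is 12 − 2 = 10.

d10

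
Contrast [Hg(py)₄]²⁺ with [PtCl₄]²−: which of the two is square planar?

For [Hg(py)₄]²⁺: Pyridine is neutral; balancing the +2 overall charge requires Hg(II). Mercury is a group-12 element; Hg(II) is therefore d¹⁰. A d¹⁰ ion has no crystal-field stabilisation preference between square planar and tetrahedral, so four ligands adopt the sterically favoured tetrahedral geometry. → tetrahedral.
For [PtCl₄]²−: Ligand charges: each chloride is −1. With an overall charge of −2 the platinum centre must be in the +2 oxidation state. Pt sits in group 10, so the d-electron count is 10 − 2 = 8. A 5d d⁸ ion has a large crystal-field splitting; square planar leaves the high-energy d_{x²−y²} orbital empty and maximises CFSE. → square planar.

[PtCl₄]²−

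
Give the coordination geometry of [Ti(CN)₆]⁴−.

Each cyanide is −1; balancing the −4 overall charge requires Ti(II).
Ti sits in group 4, so the d-electron count is 4 − 2 = 2.
Coordination number: 6.
Six donors around a single metal centre give an octahedral coordination sphere.

octahedral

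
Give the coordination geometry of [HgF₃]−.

Summing ligand charges against the −1 overall charge gives an oxidation state of +2 for mercury.
Hg sits in group 12, so the d-electron count is 12 − 2 = 10.
With 3 monodentate ligands the coordination number is 3.
Three ligands around a d¹⁰ centre minimise repulsion in a trigonal-planar arrangement.

trigonal planar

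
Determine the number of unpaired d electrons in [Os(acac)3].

Summing ligand charges against the 0 overall charge gives an oxidation state of +3 for osmium.
Os sits in group 8, so the d-electron count is 8 − 3 = 5.
Counting donor atoms: 3×acetylacetonate (bidentate) → 6 donors. Coordination number = 6.
The spin state decides the count: a 5d ion has a large Δₒ and is invariably low-spin.
An octahedral low-spin d⁵ ion is t₂g⁵e_g⁰, giving 1 unpaired electron.

1 unpaired electron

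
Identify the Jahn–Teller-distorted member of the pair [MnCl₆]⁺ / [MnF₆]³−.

[MnF₆]³−

[MnCl₆]⁺: Summing ligand charges against the +1 overall charge gives an oxidation state of +7 for manganese. Group 7 minus oxidation state 7 gives a d⁰ configuration. The d⁰ configuration leaves the e_g set evenly filled (or empty) — no strong Jahn–Teller driving force.
[MnF₆]³−: Ligand charges: each fluoride is −1. With an overall charge of −3 the manganese centre must be in the +3 oxidation state. Group 7 minus oxidation state 3 gives a d⁴ configuration. Fluoride is a weak-field ligand for a first-row metal, so the complex is high-spin. The t₂g³e_g¹ (high-spin) configuration has an unevenly filled e_g set; the Jahn–Teller theorem predicts a tetragonal distortion (typically axial elongation) to lift the degeneracy.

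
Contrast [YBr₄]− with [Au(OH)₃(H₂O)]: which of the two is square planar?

[Au(OH)₃(H₂O)]

For [YBr₄]−: Each bromide is −1; balancing the −1 overall charge requires Y(III). Y sits in group 3, so the d-electron count is 3 − 3 = 0. A d⁰ ion has no crystal-field stabilisation preference between square planar and tetrahedral, so four ligands adopt the sterically favoured tetrahedral geometry. → tetrahedral.
For [Au(OH)₃(H₂O)]: Ligand charges: each hydroxide is −1; water is neutral. With an overall charge of 0 the gold centre must be in the +3 oxidation state. Au sits in group 11, so the d-electron count is 11 − 3 = 8. A 5d d⁸ ion has a large crystal-field splitting; square planar leaves the high-energy d_{x²−y²} orbital empty and maximises CFSE. → square planar.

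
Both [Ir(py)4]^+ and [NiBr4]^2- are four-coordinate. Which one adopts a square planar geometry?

For [Ir(py)4]^+: Pyridine is neutral; balancing the +1 overall charge requires Ir(I). Ir sits in group 9, so the d-electron count is 9 − 1 = 8. A 5d d⁸ ion has a large crystal-field splitting; square planar leaves the high-energy d_{x²−y²} orbital empty and maximises CFSE. → square planar.
For [NiBr4]^2-: Summing ligand charges against the −2 overall charge gives an oxidation state of +2 for nickel. Nickel is a group-10 element; Ni(II) is therefore d⁸. Bromide is a weak-field ligand. With weak-field ligands the CFSE gain from square planar is small, so a 3d d⁸ ion takes the sterically preferred tetrahedral geometry. → tetrahedral.

[Ir(py)4]^+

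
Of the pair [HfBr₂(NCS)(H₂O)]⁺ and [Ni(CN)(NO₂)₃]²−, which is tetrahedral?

For [HfBr₂(NCS)(H₂O)]⁺: Each bromide is −1; each isothiocyanate is −1; water is neutral; balancing the +1 overall charge requires Hf(IV). Hf sits in group 4, so the d-electron count is 4 − 4 = 0. A d⁰ ion has no crystal-field stabilisation preference between square planar and tetrahedral, so four ligands adopt the sterically favoured tetrahedral geometry. → tetrahedral.
For [Ni(CN)(NO₂)₃]²−: Each cyanide is −1; each nitro (N-bound nitrite) is −1; balancing the −2 overall charge requires Ni(II). Ni sits in group 10, so the d-electron count is 10 − 2 = 8. Cyanide and nitro (N-bound nitrite) are strong-field ligands (high in the spectrochemical series). A 3d d⁸ ion with strong-field ligands gains enough CFSE to favour square planar over tetrahedral. → square planar.

[HfBr₂(NCS)(H₂O)]⁺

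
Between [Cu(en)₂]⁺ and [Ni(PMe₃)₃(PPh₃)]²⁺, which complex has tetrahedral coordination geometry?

[Cu(en)₂]⁺

For [Cu(en)₂]⁺: Summing ligand charges against the +1 overall charge gives an oxidation state of +1 for copper. Cu sits in group 11, so the d-electron count is 11 − 1 = 10. A d¹⁰ ion has no crystal-field stabilisation preference between square planar and tetrahedral, so four ligands adopt the sterically favoured tetrahedral geometry. → tetrahedral.
For [Ni(PMe₃)₃(PPh₃)]²⁺: Ligand charges: trimethylphosphine is neutral; triphenylphosphine is neutral. With an overall charge of +2 the nickel centre must be in the +2 oxidation state. Group 10 minus oxidation state 2 gives a d⁸ configuration. Trimethylphosphine and triphenylphosphine are strong-field ligands (high in the spectrochemical series). A 3d d⁸ ion with strong-field ligands gains enough CFSE to favour square planar over tetrahedral. → square planar.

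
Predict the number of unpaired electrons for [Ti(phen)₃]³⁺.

1

1,10-phenanthroline is neutral; balancing the +3 overall charge requires Ti(III).
Ti sits in group 4, so the d-electron count is 4 − 3 = 1.
Counting donor atoms: 3×1,10-phenanthroline (bidentate) → 6 donors. Coordination number = 6.
In an octahedral field the d¹ configuration is t₂g¹e_g⁰ (only one arrangement possible), giving 1 unpaired electron.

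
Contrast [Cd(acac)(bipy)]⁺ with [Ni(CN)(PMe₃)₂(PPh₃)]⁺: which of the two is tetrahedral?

[Cd(acac)(bipy)]⁺

For [Cd(acac)(bipy)]⁺: Ligand charges: each acetylacetonate is −1; 2,2′-bipyridine is neutral. With an overall charge of +1 the cadmium centre must be in the +2 oxidation state. Group 12 minus oxidation state 2 gives a d¹⁰ configuration. A d¹⁰ ion has no crystal-field stabilisation preference between square planar and tetrahedral, so four ligands adopt the sterically favoured tetrahedral geometry. → tetrahedral.
For [Ni(CN)(PMe₃)₂(PPh₃)]⁺: Ligand charges: each cyanide is −1; trimethylphosphine is neutral; triphenylphosphine is neutral. With an overall charge of +1 the nickel centre must be in the +2 oxidation state. Group 10 minus oxidation state 2 gives a d⁸ configuration. Cyanide, trimethylphosphine, and triphenylphosphine are strong-field ligands (high in the spectrochemical series). A 3d d⁸ ion with strong-field ligands gains enough CFSE to favour square planar over tetrahedral. → square planar.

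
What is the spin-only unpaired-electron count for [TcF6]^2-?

Each fluoride is −1; balancing the −2 overall charge requires Tc(IV).
Technetium is a group-7 element; Tc(IV) is therefore d³.
In an octahedral field the d³ configuration is t₂g³e_g⁰ (only one arrangement possible), giving 3 unpaired electrons.

3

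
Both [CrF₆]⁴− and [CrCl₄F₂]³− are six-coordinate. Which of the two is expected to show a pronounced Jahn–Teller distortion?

[CrF₆]⁴−

[CrF₆]⁴−: Ligand charges: each fluoride is −1. With an overall charge of −4 the chromium centre must be in the +2 oxidation state. Chromium is a group-6 element; Cr(II) is therefore d⁴. Fluoride is a weak-field ligand for a first-row metal, so the complex is high-spin. The t₂g³e_g¹ (high-spin) configuration has an unevenly filled e_g set; the Jahn–Teller theorem predicts a tetragonal distortion (typically axial elongation) to lift the degeneracy.
[CrCl₄F₂]³−: Ligand charges: each chloride is −1; each fluoride is −1. With an overall charge of −3 the chromium centre must be in the +3 oxidation state. Cr sits in group 6, so the d-electron count is 6 − 3 = 3. The d³ configuration leaves the e_g set evenly filled (or empty) — no strong Jahn–Teller driving force.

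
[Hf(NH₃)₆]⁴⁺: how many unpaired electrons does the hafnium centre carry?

Ligand charges: ammonia is neutral. With an overall charge of +4 the hafnium centre must be in the +4 oxidation state.
Hafnium is a group-4 element; Hf(IV) is therefore d⁰.
In an octahedral field the d⁰ configuration is t₂g⁰e_g⁰, giving 0 unpaired electrons.

0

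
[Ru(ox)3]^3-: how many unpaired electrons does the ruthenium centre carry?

Ligand charges: each oxalate is −2. With an overall charge of −3 the ruthenium centre must be in the +3 oxidation state.
Ruthenium is a group-8 element; Ru(III) is therefore d⁵.
Counting donor atoms: 3×oxalate (bidentate) → 6 donors. Coordination number = 6.
The spin state decides the count: a 4d ion has a large Δₒ and is invariably low-spin.
An octahedral low-spin d⁵ ion is t₂g⁵e_g⁰, giving 1 unpaired electron.

1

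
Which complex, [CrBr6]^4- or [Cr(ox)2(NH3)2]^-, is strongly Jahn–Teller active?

[CrBr6]^4-: Each bromide is −1; balancing the −4 overall charge requires Cr(II). Chromium is a group-6 element; Cr(II) is therefore d⁴. Bromide is a weak-field ligand for a first-row metal, so the complex is high-spin. The t₂g³e_g¹ (high-spin) configuration has an unevenly filled e_g set; the Jahn–Teller theorem predicts a tetragonal distortion (typically axial elongation) to lift the degeneracy.
[Cr(ox)2(NH3)2]^-: Summing ligand charges against the −1 overall charge gives an oxidation state of +3 for chromium. Cr sits in group 6, so the d-electron count is 6 − 3 = 3. The d³ configuration leaves the e_g set evenly filled (or empty) — no strong Jahn–Teller driving force.

[CrBr6]^4-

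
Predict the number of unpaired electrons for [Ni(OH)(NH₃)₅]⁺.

2

Each hydroxide is −1; ammonia is neutral; balancing the +1 overall charge requires Ni(II).
Group 10 minus oxidation state 2 gives a d⁸ configuration.
In an octahedral field the d⁸ configuration is t₂g⁶e_g² (only one arrangement possible), giving 2 unpaired electrons.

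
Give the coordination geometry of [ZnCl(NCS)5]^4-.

octahedral

Summing ligand charges against the −4 overall charge gives an oxidation state of +2 for zinc.
Zn sits in group 12, so the d-electron count is 12 − 2 = 10.
Coordination number: 6.
Six donors around a single metal centre give an octahedral coordination sphere.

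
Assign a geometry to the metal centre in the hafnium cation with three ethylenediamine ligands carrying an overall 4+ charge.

Summing ligand charges against the +4 overall charge gives an oxidation state of +4 for hafnium.
Group 4 minus oxidation state 4 gives a d⁰ configuration.
Counting donor atoms: 3×ethylenediamine (bidentate) → 6 donors. Coordination number = 6.
Six donors around a single metal centre give an octahedral coordination sphere.

octahedral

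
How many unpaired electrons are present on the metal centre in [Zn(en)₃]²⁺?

0 unpaired electrons

Ethylenediamine is neutral; balancing the +2 overall charge requires Zn(II).
Zinc is a group-12 element; Zn(II) is therefore d¹⁰.
Counting donor atoms: 3×ethylenediamine (bidentate) → 6 donors. Coordination number = 6.
In an octahedral field the d¹⁰ configuration is t₂g⁶e_g⁴, giving 0 unpaired electrons.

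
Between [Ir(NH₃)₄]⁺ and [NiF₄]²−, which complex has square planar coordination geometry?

For [Ir(NH₃)₄]⁺: Summing ligand charges against the +1 overall charge gives an oxidation state of +1 for iridium. Ir sits in group 9, so the d-electron count is 9 − 1 = 8. A 5d d⁸ ion has a large crystal-field splitting; square planar leaves the high-energy d_{x²−y²} orbital empty and maximises CFSE. → square planar.
For [NiF₄]²−: Ligand charges: each fluoride is −1. With an overall charge of −2 the nickel centre must be in the +2 oxidation state. Nickel is a group-10 element; Ni(II) is therefore d⁸. Fluoride is a weak-field ligand. With weak-field ligands the CFSE gain from square planar is small, so a 3d d⁸ ion takes the sterically preferred tetrahedral geometry. → tetrahedral.

[Ir(NH₃)₄]⁺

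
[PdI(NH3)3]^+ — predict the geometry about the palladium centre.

square planar

Ligand charges: each iodide is −1; ammonia is neutral. With an overall charge of +1 the palladium centre must be in the +2 oxidation state.
Pd sits in group 10, so the d-electron count is 10 − 2 = 8.
Coordination number: 4.
A 4d d⁸ ion has a large crystal-field splitting; square planar leaves the high-energy d_{x²−y²} orbital empty and maximises CFSE.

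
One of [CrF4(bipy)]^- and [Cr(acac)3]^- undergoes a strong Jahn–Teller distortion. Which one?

[Cr(acac)3]^-

[CrF4(bipy)]^-: Summing ligand charges against the −1 overall charge gives an oxidation state of +3 for chromium. Group 6 minus oxidation state 3 gives a d³ configuration. The d³ configuration leaves the e_g set evenly filled (or empty) — no strong Jahn–Teller driving force.
[Cr(acac)3]^-: Summing ligand charges against the −1 overall charge gives an oxidation state of +2 for chromium. Chromium is a group-6 element; Cr(II) is therefore d⁴. Acetylacetonate is a weak-field ligand for a first-row metal, so the complex is high-spin. The t₂g³e_g¹ (high-spin) configuration has an unevenly filled e_g set; the Jahn–Teller theorem predicts a tetragonal distortion (typically axial elongation) to lift the degeneracy.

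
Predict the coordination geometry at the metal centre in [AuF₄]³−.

tetrahedral

Each fluoride is −1; balancing the −3 overall charge requires Au(I).
Group 11 minus oxidation state 1 gives a d¹⁰ configuration.
With 4 monodentate ligands the coordination number is 4.
A d¹⁰ ion has no crystal-field stabilisation preference between square planar and tetrahedral, so four ligands adopt the sterically favoured tetrahedral geometry.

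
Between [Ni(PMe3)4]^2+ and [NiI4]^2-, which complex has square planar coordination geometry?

For [Ni(PMe3)4]^2+: Summing ligand charges against the +2 overall charge gives an oxidation state of +2 for nickel. Ni sits in group 10, so the d-electron count is 10 − 2 = 8. Trimethylphosphine is a strong-field ligand (high in the spectrochemical series). A 3d d⁸ ion with strong-field ligands gains enough CFSE to favour square planar over tetrahedral. → square planar.
For [NiI4]^2-: Summing ligand charges against the −2 overall charge gives an oxidation state of +2 for nickel. Nickel is a group-10 element; Ni(II) is therefore d⁸. Iodide is a weak-field ligand. With weak-field ligands the CFSE gain from square planar is small, so a 3d d⁸ ion takes the sterically preferred tetrahedral geometry. → tetrahedral.

[Ni(PMe3)4]^2+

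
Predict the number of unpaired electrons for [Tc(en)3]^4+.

3 unpaired electrons

Ethylenediamine is neutral; balancing the +4 overall charge requires Tc(IV).
Tc sits in group 7, so the d-electron count is 7 − 4 = 3.
Counting donor atoms: 3×ethylenediamine (bidentate) → 6 donors. Coordination number = 6.
In an octahedral field the d³ configuration is t₂g³e_g⁰ (only one arrangement possible), giving 3 unpaired electrons.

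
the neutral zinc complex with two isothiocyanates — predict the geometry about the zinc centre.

Each isothiocyanate is −1; balancing the 0 overall charge requires Zn(II).
Zinc is a group-12 element; Zn(II) is therefore d¹⁰.
With 2 monodentate ligands the coordination number is 2.
A d¹⁰ ion with only two ligands adopts a linear arrangement (sp hybridisation; no CFSE preference).

linear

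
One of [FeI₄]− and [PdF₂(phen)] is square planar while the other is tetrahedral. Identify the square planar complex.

[PdF₂(phen)]

For [FeI₄]−: Each iodide is −1; balancing the −1 overall charge requires Fe(III). Group 8 minus oxidation state 3 gives a d⁵ configuration. A high-spin d⁵ ion has zero CFSE in either geometry, so four ligands adopt the sterically favoured tetrahedral geometry. → tetrahedral.
For [PdF₂(phen)]: Each fluoride is −1; 1,10-phenanthroline is neutral; balancing the 0 overall charge requires Pd(II). Group 10 minus oxidation state 2 gives a d⁸ configuration. A 4d d⁸ ion has a large crystal-field splitting; square planar leaves the high-energy d_{x²−y²} orbital empty and maximises CFSE. → square planar.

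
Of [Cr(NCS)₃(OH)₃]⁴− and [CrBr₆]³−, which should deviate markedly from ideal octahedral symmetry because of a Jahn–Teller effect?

[Cr(NCS)₃(OH)₃]⁴−: Each isothiocyanate is −1; each hydroxide is −1; balancing the −4 overall charge requires Cr(II). Chromium is a group-6 element; Cr(II) is therefore d⁴. Hydroxide and isothiocyanate are weak-field ligands for a first-row metal, so the complex is high-spin. The t₂g³e_g¹ (high-spin) configuration has an unevenly filled e_g set; the Jahn–Teller theorem predicts a tetragonal distortion (typically axial elongation) to lift the degeneracy.
[CrBr₆]³−: Each bromide is −1; balancing the −3 overall charge requires Cr(III). Group 6 minus oxidation state 3 gives a d³ configuration. The d³ configuration leaves the e_g set evenly filled (or empty) — no strong Jahn–Teller driving force.

[Cr(NCS)₃(OH)₃]⁴−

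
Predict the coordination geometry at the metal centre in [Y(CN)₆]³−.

Each cyanide is −1; balancing the −3 overall charge requires Y(III).
Y sits in group 3, so the d-electron count is 3 − 3 = 0.
With 6 monodentate ligands the coordination number is 6.
Six donors around a single metal centre give an octahedral coordination sphere.

octahedral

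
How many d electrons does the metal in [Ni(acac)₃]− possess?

Each acetylacetonate is −1; balancing the −1 overall charge requires Ni(II).
Group 10 minus oxidation state 2 gives a d⁸ configuration.

d8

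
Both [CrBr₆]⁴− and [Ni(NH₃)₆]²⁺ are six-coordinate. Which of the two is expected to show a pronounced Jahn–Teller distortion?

[CrBr₆]⁴−

[CrBr₆]⁴−: Summing ligand charges against the −4 overall charge gives an oxidation state of +2 for chromium. Cr sits in group 6, so the d-electron count is 6 − 2 = 4. Bromide is a weak-field ligand for a first-row metal, so the complex is high-spin. The t₂g³e_g¹ (high-spin) configuration has an unevenly filled e_g set; the Jahn–Teller theorem predicts a tetragonal distortion (typically axial elongation) to lift the degeneracy.
[Ni(NH₃)₆]²⁺: Summing ligand charges against the +2 overall charge gives an oxidation state of +2 for nickel. Ni sits in group 10, so the d-electron count is 10 − 2 = 8. The d⁸ configuration leaves the e_g set evenly filled (or empty) — no strong Jahn–Teller driving force.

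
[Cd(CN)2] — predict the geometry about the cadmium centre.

linear

Each cyanide is −1; balancing the 0 overall charge requires Cd(II).
Cd sits in group 12, so the d-electron count is 12 − 2 = 10.
With 2 monodentate ligands the coordination number is 2.
A d¹⁰ ion with only two ligands adopts a linear arrangement (sp hybridisation; no CFSE preference).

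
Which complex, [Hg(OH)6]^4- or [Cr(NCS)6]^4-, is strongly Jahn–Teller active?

[Cr(NCS)6]^4-

[Hg(OH)6]^4-: Each hydroxide is −1; balancing the −4 overall charge requires Hg(II). Mercury is a group-12 element; Hg(II) is therefore d¹⁰. The d¹⁰ configuration leaves the e_g set evenly filled (or empty) — no strong Jahn–Teller driving force.
[Cr(NCS)6]^4-: Ligand charges: each isothiocyanate is −1. With an overall charge of −4 the chromium centre must be in the +2 oxidation state. Chromium is a group-6 element; Cr(II) is therefore d⁴. Isothiocyanate is a weak-field ligand for a first-row metal, so the complex is high-spin. The t₂g³e_g¹ (high-spin) configuration has an unevenly filled e_g set; the Jahn–Teller theorem predicts a tetragonal distortion (typically axial elongation) to lift the degeneracy.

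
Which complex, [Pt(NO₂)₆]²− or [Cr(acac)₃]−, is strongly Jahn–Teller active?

[Cr(acac)₃]−

[Pt(NO₂)₆]²−: Ligand charges: each nitro (N-bound nitrite) is −1. With an overall charge of −2 the platinum centre must be in the +4 oxidation state. Pt sits in group 10, so the d-electron count is 10 − 4 = 6. A 5d ion has a large Δₒ and is invariably low-spin. The d⁶ configuration leaves the e_g set evenly filled (or empty) — no strong Jahn–Teller driving force.
[Cr(acac)₃]−: Ligand charges: each acetylacetonate is −1. With an overall charge of −1 the chromium centre must be in the +2 oxidation state. Cr sits in group 6, so the d-electron count is 6 − 2 = 4. Acetylacetonate is a weak-field ligand for a first-row metal, so the complex is high-spin. The t₂g³e_g¹ (high-spin) configuration has an unevenly filled e_g set; the Jahn–Teller theorem predicts a tetragonal distortion (typically axial elongation) to lift the degeneracy.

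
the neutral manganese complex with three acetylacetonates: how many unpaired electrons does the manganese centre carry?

Ligand charges: each acetylacetonate is −1. With an overall charge of 0 the manganese centre must be in the +3 oxidation state.
Mn sits in group 7, so the d-electron count is 7 − 3 = 4.
Counting donor atoms: 3×acetylacetonate (bidentate) → 6 donors. Coordination number = 6.
The spin state decides the count: Acetylacetonate is a weak-field ligand for a first-row metal, so the complex is high-spin.
An octahedral high-spin d⁴ ion is t₂g³e_g¹, giving 4 unpaired electrons.

4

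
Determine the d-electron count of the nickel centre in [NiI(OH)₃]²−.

Each iodide is −1; each hydroxide is −1; balancing the −2 overall charge requires Ni(II).
Ni sits in group 10, so the d-electron count is 10 − 2 = 8.

d8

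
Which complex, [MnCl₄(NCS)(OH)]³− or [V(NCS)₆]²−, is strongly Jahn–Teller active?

[MnCl₄(NCS)(OH)]³−

[MnCl₄(NCS)(OH)]³−: Each chloride is −1; each isothiocyanate is −1; each hydroxide is −1; balancing the −3 overall charge requires Mn(III). Manganese is a group-7 element; Mn(III) is therefore d⁴. Chloride, hydroxide, and isothiocyanate are weak-field ligands for a first-row metal, so the complex is high-spin. The t₂g³e_g¹ (high-spin) configuration has an unevenly filled e_g set; the Jahn–Teller theorem predicts a tetragonal distortion (typically axial elongation) to lift the degeneracy.
[V(NCS)₆]²−: Summing ligand charges against the −2 overall charge gives an oxidation state of +4 for vanadium. V sits in group 5, so the d-electron count is 5 − 4 = 1. The d¹ configuration leaves the e_g set evenly filled (or empty) — no strong Jahn–Teller driving force.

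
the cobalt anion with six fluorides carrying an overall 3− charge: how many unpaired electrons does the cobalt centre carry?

Summing ligand charges against the −3 overall charge gives an oxidation state of +3 for cobalt.
Co sits in group 9, so the d-electron count is 9 − 3 = 6.
The spin state decides the count: fluoride is the one ligand weak enough to leave Co(III) high-spin — [CoF₆]³⁻ is the classic exception.
An octahedral high-spin d⁶ ion is t₂g⁴e_g², giving 4 unpaired electrons.

4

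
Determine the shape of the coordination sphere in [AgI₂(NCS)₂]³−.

tetrahedral

Ligand charges: each iodide is −1; each isothiocyanate is −1. With an overall charge of −3 the silver centre must be in the +1 oxidation state.
Group 11 minus oxidation state 1 gives a d¹⁰ configuration.
With 4 monodentate ligands the coordination number is 4.
A d¹⁰ ion has no crystal-field stabilisation preference between square planar and tetrahedral, so four ligands adopt the sterically favoured tetrahedral geometry.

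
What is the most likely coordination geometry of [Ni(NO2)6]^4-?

octahedral

Summing ligand charges against the −4 overall charge gives an oxidation state of +2 for nickel.
Group 10 minus oxidation state 2 gives a d⁸ configuration.
Coordination number: 6.
Six donors around a single metal centre give an octahedral coordination sphere.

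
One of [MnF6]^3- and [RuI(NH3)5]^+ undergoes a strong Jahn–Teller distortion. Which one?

[MnF6]^3-

[MnF6]^3-: Summing ligand charges against the −3 overall charge gives an oxidation state of +3 for manganese. Mn sits in group 7, so the d-electron count is 7 − 3 = 4. Fluoride is a weak-field ligand for a first-row metal, so the complex is high-spin. The t₂g³e_g¹ (high-spin) configuration has an unevenly filled e_g set; the Jahn–Teller theorem predicts a tetragonal distortion (typically axial elongation) to lift the degeneracy.
[RuI(NH3)5]^+: Summing ligand charges against the +1 overall charge gives an oxidation state of +2 for ruthenium. Group 8 minus oxidation state 2 gives a d⁶ configuration. A 4d ion has a large Δₒ and is invariably low-spin. The d⁶ configuration leaves the e_g set evenly filled (or empty) — no strong Jahn–Teller driving force.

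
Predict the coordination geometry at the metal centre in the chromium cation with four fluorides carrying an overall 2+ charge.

tetrahedral

Each fluoride is −1; balancing the +2 overall charge requires Cr(VI).
Chromium is a group-6 element; Cr(VI) is therefore d⁰.
With 4 monodentate ligands the coordination number is 4.
A d⁰ ion has no crystal-field stabilisation preference between square planar and tetrahedral, so four ligands adopt the sterically favoured tetrahedral geometry.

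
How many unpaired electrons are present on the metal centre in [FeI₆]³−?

5 unpaired electrons

Summing ligand charges against the −3 overall charge gives an oxidation state of +3 for iron.
Fe sits in group 8, so the d-electron count is 8 − 3 = 5.
The spin state decides the count: Iodide is a weak-field ligand for a first-row metal, so the complex is high-spin.
An octahedral high-spin d⁵ ion is t₂g³e_g², giving 5 unpaired electrons.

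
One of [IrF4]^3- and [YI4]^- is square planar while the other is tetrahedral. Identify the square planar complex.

[IrF4]^3-

For [IrF4]^3-: Summing ligand charges against the −3 overall charge gives an oxidation state of +1 for iridium. Iridium is a group-9 element; Ir(I) is therefore d⁸. A 5d d⁸ ion has a large crystal-field splitting; square planar leaves the high-energy d_{x²−y²} orbital empty and maximises CFSE. → square planar.
For [YI4]^-: Summing ligand charges against the −1 overall charge gives an oxidation state of +3 for yttrium. Group 3 minus oxidation state 3 gives a d⁰ configuration. A d⁰ ion has no crystal-field stabilisation preference between square planar and tetrahedral, so four ligands adopt the sterically favoured tetrahedral geometry. → tetrahedral.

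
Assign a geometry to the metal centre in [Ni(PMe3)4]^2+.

Ligand charges: trimethylphosphine is neutral. With an overall charge of +2 the nickel centre must be in the +2 oxidation state.
Group 10 minus oxidation state 2 gives a d⁸ configuration.
With 4 monodentate ligands the coordination number is 4.
Trimethylphosphine is a strong-field ligand (high in the spectrochemical series).
A 3d d⁸ ion with strong-field ligands gains enough CFSE to favour square planar over tetrahedral.

square planar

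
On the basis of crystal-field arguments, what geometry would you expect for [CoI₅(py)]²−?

octahedral

Each iodide is −1; pyridine is neutral; balancing the −2 overall charge requires Co(III).
Cobalt is a group-9 element; Co(III) is therefore d⁶.
Coordination number: 6.
Six donors around a single metal centre give an octahedral coordination sphere.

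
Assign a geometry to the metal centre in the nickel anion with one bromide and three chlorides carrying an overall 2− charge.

tetrahedral

Ligand charges: each bromide is −1; each chloride is −1. With an overall charge of −2 the nickel centre must be in the +2 oxidation state.
Nickel is a group-10 element; Ni(II) is therefore d⁸.
Coordination number: 4.
Bromide and chloride are weak-field ligands.
With weak-field ligands the CFSE gain from square planar is small, so a 3d d⁸ ion takes the sterically preferred tetrahedral geometry.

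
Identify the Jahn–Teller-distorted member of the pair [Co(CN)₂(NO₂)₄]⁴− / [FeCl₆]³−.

[Co(CN)₂(NO₂)₄]⁴−: Ligand charges: each cyanide is −1; each nitro (N-bound nitrite) is −1. With an overall charge of −4 the cobalt centre must be in the +2 oxidation state. Cobalt is a group-9 element; Co(II) is therefore d⁷. Cyanide and nitro (N-bound nitrite) are strong-field ligands (high in the spectrochemical series) for a first-row metal, so the complex is low-spin. The t₂g⁶e_g¹ (low-spin) configuration has an unevenly filled e_g set; the Jahn–Teller theorem predicts a tetragonal distortion (typically axial elongation) to lift the degeneracy.
[FeCl₆]³−: Ligand charges: each chloride is −1. With an overall charge of −3 the iron centre must be in the +3 oxidation state. Group 8 minus oxidation state 3 gives a d⁵ configuration. Chloride is a weak-field ligand for a first-row metal, so the complex is high-spin. The d⁵ configuration leaves the e_g set evenly filled (or empty) — no strong Jahn–Teller driving force.

[Co(CN)₂(NO₂)₄]⁴−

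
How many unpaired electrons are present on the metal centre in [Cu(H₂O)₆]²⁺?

1 unpaired electron

Summing ligand charges against the +2 overall charge gives an oxidation state of +2 for copper.
Group 11 minus oxidation state 2 gives a d⁹ configuration.
In an octahedral field the d⁹ configuration is t₂g⁶e_g³ (only one arrangement possible), giving 1 unpaired electron.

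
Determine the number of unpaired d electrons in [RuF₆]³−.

1

Summing ligand charges against the −3 overall charge gives an oxidation state of +3 for ruthenium.
Ruthenium is a group-8 element; Ru(III) is therefore d⁵.
The spin state decides the count: a 4d ion has a large Δₒ and is invariably low-spin.
An octahedral low-spin d⁵ ion is t₂g⁵e_g⁰, giving 1 unpaired electron.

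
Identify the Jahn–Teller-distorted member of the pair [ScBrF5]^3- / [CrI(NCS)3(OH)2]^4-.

[ScBrF5]^3-: Ligand charges: each bromide is −1; each fluoride is −1. With an overall charge of −3 the scandium centre must be in the +3 oxidation state. Group 3 minus oxidation state 3 gives a d⁰ configuration. The d⁰ configuration leaves the e_g set evenly filled (or empty) — no strong Jahn–Teller driving force.
[CrI(NCS)3(OH)2]^4-: Ligand charges: each iodide is −1; each isothiocyanate is −1; each hydroxide is −1. With an overall charge of −4 the chromium centre must be in the +2 oxidation state. Cr sits in group 6, so the d-electron count is 6 − 2 = 4. Hydroxide, iodide, and isothiocyanate are weak-field ligands for a first-row metal, so the complex is high-spin. The t₂g³e_g¹ (high-spin) configuration has an unevenly filled e_g set; the Jahn–Teller theorem predicts a tetragonal distortion (typically axial elongation) to lift the degeneracy.

[CrI(NCS)3(OH)2]^4-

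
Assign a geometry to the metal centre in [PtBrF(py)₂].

Summing ligand charges against the 0 overall charge gives an oxidation state of +2 for platinum.
Pt sits in group 10, so the d-electron count is 10 − 2 = 8.
Coordination number: 4.
A 5d d⁸ ion has a large crystal-field splitting; square planar leaves the high-energy d_{x²−y²} orbital empty and maximises CFSE.

square planar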